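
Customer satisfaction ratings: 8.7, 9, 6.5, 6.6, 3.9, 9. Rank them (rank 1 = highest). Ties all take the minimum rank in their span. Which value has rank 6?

Sorted (descending): 9, 9, 8.7, 6.6, 6.5, 3.9
The 2 values of 9 occupy positions 1–2 → each gets rank 1.
Rank 6 → value 3.9.

3.9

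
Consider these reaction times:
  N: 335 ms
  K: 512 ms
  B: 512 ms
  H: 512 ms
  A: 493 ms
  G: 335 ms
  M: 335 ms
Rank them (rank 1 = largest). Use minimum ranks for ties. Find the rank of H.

1

Sorted (descending): 512, 512, 512, 493, 335, 335, 335
The 3 values of 512 occupy positions 1–3 → each gets rank 1.
The 3 values of 335 occupy positions 5–7 → each gets rank 5.
H has value 512 ms → rank 1.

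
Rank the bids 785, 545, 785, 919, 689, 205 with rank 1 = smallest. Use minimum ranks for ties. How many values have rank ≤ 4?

5

Sorted (ascending): 205, 545, 689, 785, 785, 919
The 2 values of 785 occupy positions 4–5 → each gets rank 4.
Ranks ≤ 4: {1, 2, 3, 4, 4} → 5 values.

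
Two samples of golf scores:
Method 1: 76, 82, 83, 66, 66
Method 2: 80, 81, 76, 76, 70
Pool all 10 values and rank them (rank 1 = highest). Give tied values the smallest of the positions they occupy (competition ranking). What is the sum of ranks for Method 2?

25

Sorted (descending): 83, 82, 81, 80, 76, 76, 76, 70, 66, 66
The 3 values of 76 occupy positions 5–7 → each gets rank 5.
The 2 values of 66 occupy positions 9–10 → each gets rank 9.
Method 2 values → pooled ranks: 80→4, 81→3, 76→5, 76→5, 70→8
Rank sum = 4 + 3 + 5 + 5 + 8 = 25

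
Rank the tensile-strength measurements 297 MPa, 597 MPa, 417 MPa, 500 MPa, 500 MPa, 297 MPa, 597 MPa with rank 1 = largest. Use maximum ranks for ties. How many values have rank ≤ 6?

5

Sorted (descending): 597, 597, 500, 500, 417, 297, 297
The 2 values of 597 occupy positions 1–2 → each gets rank 2.
The 2 values of 500 occupy positions 3–4 → each gets rank 4.
The 2 values of 297 occupy positions 6–7 → each gets rank 7.
Ranks ≤ 6: {2, 2, 4, 4, 5} → 5 values.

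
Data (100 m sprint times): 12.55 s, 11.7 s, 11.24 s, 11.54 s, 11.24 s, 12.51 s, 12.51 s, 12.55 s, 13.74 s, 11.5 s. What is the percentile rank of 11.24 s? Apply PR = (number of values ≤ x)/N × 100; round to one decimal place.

20.0

N = 10.
Strictly below 11.24: 0. Equal to 11.24: 2.
PR = 2/10 × 100 = 20.0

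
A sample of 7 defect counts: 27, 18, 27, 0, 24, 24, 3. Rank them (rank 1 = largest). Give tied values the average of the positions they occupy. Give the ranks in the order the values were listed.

Sorted (descending): 27, 27, 24, 24, 18, 3, 0
The 2 values of 27 occupy positions 1–2 → average rank (1+2)/2 = 1.5.
The 2 values of 24 occupy positions 3–4 → average rank (3+4)/2 = 3.5.

1.5, 5, 1.5, 7, 3.5, 3.5, 6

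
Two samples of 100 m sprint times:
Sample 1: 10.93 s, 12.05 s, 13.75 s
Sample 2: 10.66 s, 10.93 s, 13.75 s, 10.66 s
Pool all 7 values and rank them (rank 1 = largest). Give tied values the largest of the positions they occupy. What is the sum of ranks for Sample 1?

10

Sorted (descending): 13.75, 13.75, 12.05, 10.93, 10.93, 10.66, 10.66
The 2 values of 13.75 occupy positions 1–2 → each gets rank 2.
The 2 values of 10.93 occupy positions 4–5 → each gets rank 5.
The 2 values of 10.66 occupy positions 6–7 → each gets rank 7.
Sample 1 values → pooled ranks: 10.93→5, 12.05→3, 13.75→2
Rank sum = 5 + 3 + 2 = 10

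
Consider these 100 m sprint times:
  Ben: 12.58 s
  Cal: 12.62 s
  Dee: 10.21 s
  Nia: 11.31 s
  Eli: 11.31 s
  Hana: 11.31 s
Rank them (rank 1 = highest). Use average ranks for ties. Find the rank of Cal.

Sorted (descending): 12.62, 12.58, 11.31, 11.31, 11.31, 10.21
The 3 values of 11.31 occupy positions 3–5 → average rank 4.
Cal has value 12.62 s → rank 1.

1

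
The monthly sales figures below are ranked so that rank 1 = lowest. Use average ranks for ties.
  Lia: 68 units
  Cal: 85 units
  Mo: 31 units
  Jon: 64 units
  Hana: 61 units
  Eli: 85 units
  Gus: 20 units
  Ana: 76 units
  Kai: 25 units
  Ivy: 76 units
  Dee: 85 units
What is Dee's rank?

10

Sorted (ascending): 20, 25, 31, 61, 64, 68, 76, 76, 85, 85, 85
The 2 values of 76 occupy positions 7–8 → average rank (7+8)/2 = 7.5.
The 3 values of 85 occupy positions 9–11 → average rank 10.
Dee has value 85 units → rank 10.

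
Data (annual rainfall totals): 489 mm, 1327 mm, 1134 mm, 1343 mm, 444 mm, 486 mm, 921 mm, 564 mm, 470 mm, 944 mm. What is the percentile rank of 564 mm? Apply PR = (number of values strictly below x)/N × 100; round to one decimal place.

N = 10.
Strictly below 564: 4. Equal to 564: 1.
PR = 4/10 × 100 = 40.0

40.0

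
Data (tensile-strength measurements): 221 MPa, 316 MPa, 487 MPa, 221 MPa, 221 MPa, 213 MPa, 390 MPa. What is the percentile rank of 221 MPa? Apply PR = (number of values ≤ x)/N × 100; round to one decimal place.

N = 7.
Strictly below 221: 1. Equal to 221: 3.
PR = 4/7 × 100 = 57.1

57.1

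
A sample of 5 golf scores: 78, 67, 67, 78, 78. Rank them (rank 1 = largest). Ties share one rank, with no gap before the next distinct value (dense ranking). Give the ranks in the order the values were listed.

Sorted (descending): 78, 78, 78, 67, 67
The 3 values of 78 share dense rank 1.
The 2 values of 67 share dense rank 2.

1, 2, 2, 1, 1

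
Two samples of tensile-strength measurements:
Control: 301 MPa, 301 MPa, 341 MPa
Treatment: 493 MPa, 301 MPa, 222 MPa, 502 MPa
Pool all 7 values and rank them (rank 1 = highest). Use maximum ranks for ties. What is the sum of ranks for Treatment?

16

Sorted (descending): 502, 493, 341, 301, 301, 301, 222
The 3 values of 301 occupy positions 4–6 → each gets rank 6.
Treatment values → pooled ranks: 493→2, 301→6, 222→7, 502→1
Rank sum = 2 + 6 + 7 + 1 = 16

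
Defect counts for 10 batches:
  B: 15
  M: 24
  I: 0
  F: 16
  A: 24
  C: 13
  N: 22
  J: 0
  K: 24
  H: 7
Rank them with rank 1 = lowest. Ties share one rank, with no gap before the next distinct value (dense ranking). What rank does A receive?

7

Sorted (ascending): 0, 0, 7, 13, 15, 16, 22, 24, 24, 24
The 2 values of 0 share dense rank 1.
The 3 values of 24 share dense rank 7.
Remaining distinct values take the next consecutive integers.
A has value 24 → rank 7.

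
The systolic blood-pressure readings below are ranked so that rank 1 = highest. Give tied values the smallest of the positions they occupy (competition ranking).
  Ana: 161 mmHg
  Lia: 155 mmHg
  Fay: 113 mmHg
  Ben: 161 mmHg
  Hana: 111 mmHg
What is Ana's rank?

1

Sorted (descending): 161, 161, 155, 113, 111
The 2 values of 161 occupy positions 1–2 → each gets rank 1.
Ana has value 161 mmHg → rank 1.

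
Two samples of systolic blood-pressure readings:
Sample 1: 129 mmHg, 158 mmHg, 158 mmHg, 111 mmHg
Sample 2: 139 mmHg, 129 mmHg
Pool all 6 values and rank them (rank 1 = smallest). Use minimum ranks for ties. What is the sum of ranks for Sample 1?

Sorted (ascending): 111, 129, 129, 139, 158, 158
The 2 values of 129 occupy positions 2–3 → each gets rank 2.
The 2 values of 158 occupy positions 5–6 → each gets rank 5.
Sample 1 values → pooled ranks: 129→2, 158→5, 158→5, 111→1
Rank sum = 2 + 5 + 5 + 1 = 13

13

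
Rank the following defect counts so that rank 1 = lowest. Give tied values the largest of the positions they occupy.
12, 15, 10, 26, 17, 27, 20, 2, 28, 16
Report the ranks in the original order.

3, 4, 2, 8, 6, 9, 7, 1, 10, 5

Sorted (ascending): 2, 10, 12, 15, 16, 17, 20, 26, 27, 28
No ties — each value takes its position as its rank.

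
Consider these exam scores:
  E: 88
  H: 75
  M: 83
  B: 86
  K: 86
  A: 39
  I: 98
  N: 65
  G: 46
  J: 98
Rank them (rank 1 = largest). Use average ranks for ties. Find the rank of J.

1.5

Sorted (descending): 98, 98, 88, 86, 86, 83, 75, 65, 46, 39
The 2 values of 98 occupy positions 1–2 → average rank (1+2)/2 = 1.5.
The 2 values of 86 occupy positions 4–5 → average rank (4+5)/2 = 4.5.
J has value 98 → rank 1.5.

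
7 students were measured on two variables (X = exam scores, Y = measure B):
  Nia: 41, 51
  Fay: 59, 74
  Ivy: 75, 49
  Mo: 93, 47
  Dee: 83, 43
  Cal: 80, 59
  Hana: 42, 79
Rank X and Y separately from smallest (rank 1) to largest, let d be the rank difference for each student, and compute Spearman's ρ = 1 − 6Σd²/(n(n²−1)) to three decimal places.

-0.679

Ranks of variable 1: 1, 3, 4, 7, 6, 5, 2
Ranks of variable 2: 4, 6, 3, 2, 1, 5, 7
d = r₁ − r₂: -3, -3, 1, 5, 5, 0, -5
d²: 9, 9, 1, 25, 25, 0, 25; Σd² = 94
ρ = 1 − 6·94/(7·48) = 1 − 564/336 = -0.679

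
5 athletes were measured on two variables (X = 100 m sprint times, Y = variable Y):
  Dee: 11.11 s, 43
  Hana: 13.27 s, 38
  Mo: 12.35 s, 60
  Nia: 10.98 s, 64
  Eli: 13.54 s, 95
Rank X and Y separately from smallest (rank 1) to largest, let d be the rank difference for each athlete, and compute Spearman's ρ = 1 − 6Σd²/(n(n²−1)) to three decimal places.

Ranks of variable 1: 2, 4, 3, 1, 5
Ranks of variable 2: 2, 1, 3, 4, 5
d = r₁ − r₂: 0, 3, 0, -3, 0
d²: 0, 9, 0, 9, 0; Σd² = 18
ρ = 1 − 6·18/(5·24) = 1 − 108/120 = 0.100

0.100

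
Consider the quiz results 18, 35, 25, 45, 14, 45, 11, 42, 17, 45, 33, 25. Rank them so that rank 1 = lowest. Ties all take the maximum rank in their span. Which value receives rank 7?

Sorted (ascending): 11, 14, 17, 18, 25, 25, 33, 35, 42, 45, 45, 45
The 2 values of 25 occupy positions 5–6 → each gets rank 6.
The 3 values of 45 occupy positions 10–12 → each gets rank 12.
Rank 7 → value 33.

33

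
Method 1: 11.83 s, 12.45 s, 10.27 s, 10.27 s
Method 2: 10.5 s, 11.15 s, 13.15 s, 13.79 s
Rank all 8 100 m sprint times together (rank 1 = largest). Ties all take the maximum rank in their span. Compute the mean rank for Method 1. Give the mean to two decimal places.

Sorted (descending): 13.79, 13.15, 12.45, 11.83, 11.15, 10.5, 10.27, 10.27
The 2 values of 10.27 occupy positions 7–8 → each gets rank 8.
Method 1 values → pooled ranks: 11.83→4, 12.45→3, 10.27→8, 10.27→8
Mean rank = (4 + 3 + 8 + 8) / 4 = 5.75

5.75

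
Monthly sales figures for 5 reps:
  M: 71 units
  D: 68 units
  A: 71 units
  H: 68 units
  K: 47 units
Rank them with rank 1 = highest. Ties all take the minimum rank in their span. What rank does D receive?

3

Sorted (descending): 71, 71, 68, 68, 47
The 2 values of 71 occupy positions 1–2 → each gets rank 1.
The 2 values of 68 occupy positions 3–4 → each gets rank 3.
D has value 68 units → rank 3.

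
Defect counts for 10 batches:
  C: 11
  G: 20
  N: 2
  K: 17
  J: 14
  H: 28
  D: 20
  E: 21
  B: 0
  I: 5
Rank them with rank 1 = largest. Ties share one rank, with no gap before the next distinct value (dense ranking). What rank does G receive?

Sorted (descending): 28, 21, 20, 20, 17, 14, 11, 5, 2, 0
The 2 values of 20 share dense rank 3.
Remaining distinct values take the next consecutive integers.
G has value 20 → rank 3.

3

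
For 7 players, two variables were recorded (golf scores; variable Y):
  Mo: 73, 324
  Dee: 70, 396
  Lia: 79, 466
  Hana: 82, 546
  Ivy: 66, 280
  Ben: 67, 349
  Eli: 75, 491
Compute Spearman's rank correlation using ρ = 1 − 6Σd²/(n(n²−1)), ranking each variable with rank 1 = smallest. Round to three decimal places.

Ranks of variable 1: 4, 3, 6, 7, 1, 2, 5
Ranks of variable 2: 2, 4, 5, 7, 1, 3, 6
d = r₁ − r₂: 2, -1, 1, 0, 0, -1, -1
d²: 4, 1, 1, 0, 0, 1, 1; Σd² = 8
ρ = 1 − 6·8/(7·48) = 1 − 48/336 = 0.857

0.857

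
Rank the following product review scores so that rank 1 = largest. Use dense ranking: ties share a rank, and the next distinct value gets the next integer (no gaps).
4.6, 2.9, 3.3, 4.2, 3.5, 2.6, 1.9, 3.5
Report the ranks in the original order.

1, 5, 4, 2, 3, 6, 7, 3

Sorted (descending): 4.6, 4.2, 3.5, 3.5, 3.3, 2.9, 2.6, 1.9
The 2 values of 3.5 share dense rank 3.
Remaining distinct values take the next consecutive integers.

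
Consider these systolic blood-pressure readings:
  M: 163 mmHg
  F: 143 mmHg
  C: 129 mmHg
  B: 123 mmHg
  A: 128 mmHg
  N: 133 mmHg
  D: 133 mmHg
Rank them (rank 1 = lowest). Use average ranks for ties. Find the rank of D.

Sorted (ascending): 123, 128, 129, 133, 133, 143, 163
The 2 values of 133 occupy positions 4–5 → average rank (4+5)/2 = 4.5.
D has value 133 mmHg → rank 4.5.

4.5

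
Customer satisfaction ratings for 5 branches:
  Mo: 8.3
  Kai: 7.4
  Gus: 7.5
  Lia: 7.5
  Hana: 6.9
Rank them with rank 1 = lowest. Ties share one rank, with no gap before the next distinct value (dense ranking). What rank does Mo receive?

Sorted (ascending): 6.9, 7.4, 7.5, 7.5, 8.3
The 2 values of 7.5 share dense rank 3.
Remaining distinct values take the next consecutive integers.
Mo has value 8.3 → rank 4.

4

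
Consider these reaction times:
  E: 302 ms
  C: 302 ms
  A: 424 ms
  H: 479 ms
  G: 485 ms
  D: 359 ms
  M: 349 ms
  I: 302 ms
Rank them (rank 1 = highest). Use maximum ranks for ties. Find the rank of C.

8

Sorted (descending): 485, 479, 424, 359, 349, 302, 302, 302
The 3 values of 302 occupy positions 6–8 → each gets rank 8.
C has value 302 ms → rank 8.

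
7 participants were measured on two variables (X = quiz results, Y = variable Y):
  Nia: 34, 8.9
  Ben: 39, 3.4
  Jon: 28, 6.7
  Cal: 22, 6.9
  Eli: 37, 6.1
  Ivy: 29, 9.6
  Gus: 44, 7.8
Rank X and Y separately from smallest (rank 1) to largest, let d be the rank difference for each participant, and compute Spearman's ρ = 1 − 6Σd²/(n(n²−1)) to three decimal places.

-0.214

Ranks of variable 1: 4, 6, 2, 1, 5, 3, 7
Ranks of variable 2: 6, 1, 3, 4, 2, 7, 5
d = r₁ − r₂: -2, 5, -1, -3, 3, -4, 2
d²: 4, 25, 1, 9, 9, 16, 4; Σd² = 68
ρ = 1 − 6·68/(7·48) = 1 − 408/336 = -0.214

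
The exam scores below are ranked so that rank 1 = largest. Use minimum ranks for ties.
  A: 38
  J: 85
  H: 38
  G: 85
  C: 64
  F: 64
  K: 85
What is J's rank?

Sorted (descending): 85, 85, 85, 64, 64, 38, 38
The 3 values of 85 occupy positions 1–3 → each gets rank 1.
The 2 values of 64 occupy positions 4–5 → each gets rank 4.
The 2 values of 38 occupy positions 6–7 → each gets rank 6.
J has value 85 → rank 1.

1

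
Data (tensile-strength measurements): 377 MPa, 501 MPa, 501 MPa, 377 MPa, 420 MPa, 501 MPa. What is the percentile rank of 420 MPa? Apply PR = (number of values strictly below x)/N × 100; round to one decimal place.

33.3

N = 6.
Strictly below 420: 2. Equal to 420: 1.
PR = 2/6 × 100 = 33.3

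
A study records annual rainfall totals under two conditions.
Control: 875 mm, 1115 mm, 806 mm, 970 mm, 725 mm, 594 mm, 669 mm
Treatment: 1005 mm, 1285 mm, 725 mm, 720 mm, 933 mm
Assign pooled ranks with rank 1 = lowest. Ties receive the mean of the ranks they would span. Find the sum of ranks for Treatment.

Sorted (ascending): 594, 669, 720, 725, 725, 806, 875, 933, 970, 1005, 1115, 1285
The 2 values of 725 occupy positions 4–5 → average rank (4+5)/2 = 4.5.
Treatment values → pooled ranks: 1005→10, 1285→12, 725→4.5, 720→3, 933→8
Rank sum = 10 + 12 + 4.5 + 3 + 8 = 37.5

37.5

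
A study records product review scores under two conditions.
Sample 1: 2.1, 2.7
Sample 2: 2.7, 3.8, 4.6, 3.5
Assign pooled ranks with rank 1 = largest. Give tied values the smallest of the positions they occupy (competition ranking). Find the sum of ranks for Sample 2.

10

Sorted (descending): 4.6, 3.8, 3.5, 2.7, 2.7, 2.1
The 2 values of 2.7 occupy positions 4–5 → each gets rank 4.
Sample 2 values → pooled ranks: 2.7→4, 3.8→2, 4.6→1, 3.5→3
Rank sum = 4 + 2 + 1 + 3 = 10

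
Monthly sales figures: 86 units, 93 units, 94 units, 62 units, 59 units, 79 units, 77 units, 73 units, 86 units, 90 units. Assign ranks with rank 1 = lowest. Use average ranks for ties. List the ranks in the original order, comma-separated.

Sorted (ascending): 59, 62, 73, 77, 79, 86, 86, 90, 93, 94
The 2 values of 86 occupy positions 6–7 → average rank (6+7)/2 = 6.5.

6.5, 9, 10, 2, 1, 5, 4, 3, 6.5, 8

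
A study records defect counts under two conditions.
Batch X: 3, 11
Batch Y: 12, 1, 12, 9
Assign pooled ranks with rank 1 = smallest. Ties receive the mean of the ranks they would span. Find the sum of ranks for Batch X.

6

Sorted (ascending): 1, 3, 9, 11, 12, 12
The 2 values of 12 occupy positions 5–6 → average rank (5+6)/2 = 5.5.
Batch X values → pooled ranks: 3→2, 11→4
Rank sum = 2 + 4 = 6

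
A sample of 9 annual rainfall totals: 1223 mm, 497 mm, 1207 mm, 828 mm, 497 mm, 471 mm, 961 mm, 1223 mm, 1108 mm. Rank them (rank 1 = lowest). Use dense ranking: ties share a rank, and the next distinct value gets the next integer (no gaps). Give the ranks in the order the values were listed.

Sorted (ascending): 471, 497, 497, 828, 961, 1108, 1207, 1223, 1223
The 2 values of 497 share dense rank 2.
The 2 values of 1223 share dense rank 7.
Remaining distinct values take the next consecutive integers.

7, 2, 6, 3, 2, 1, 4, 7, 5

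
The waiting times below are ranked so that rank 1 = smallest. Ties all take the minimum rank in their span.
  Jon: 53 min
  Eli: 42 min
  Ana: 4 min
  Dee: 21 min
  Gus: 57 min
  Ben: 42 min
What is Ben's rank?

3

Sorted (ascending): 4, 21, 42, 42, 53, 57
The 2 values of 42 occupy positions 3–4 → each gets rank 3.
Ben has value 42 min → rank 3.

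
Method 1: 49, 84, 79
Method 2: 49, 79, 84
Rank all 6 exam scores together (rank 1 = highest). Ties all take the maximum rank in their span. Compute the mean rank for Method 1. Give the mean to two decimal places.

4.00

Sorted (descending): 84, 84, 79, 79, 49, 49
The 2 values of 84 occupy positions 1–2 → each gets rank 2.
The 2 values of 79 occupy positions 3–4 → each gets rank 4.
The 2 values of 49 occupy positions 5–6 → each gets rank 6.
Method 1 values → pooled ranks: 49→6, 84→2, 79→4
Mean rank = (6 + 2 + 4) / 3 = 4.00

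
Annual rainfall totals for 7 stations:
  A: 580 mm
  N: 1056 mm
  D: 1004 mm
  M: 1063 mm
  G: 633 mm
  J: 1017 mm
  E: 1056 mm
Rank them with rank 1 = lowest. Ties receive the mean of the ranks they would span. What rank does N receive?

Sorted (ascending): 580, 633, 1004, 1017, 1056, 1056, 1063
The 2 values of 1056 occupy positions 5–6 → average rank (5+6)/2 = 5.5.
N has value 1056 mm → rank 5.5.

5.5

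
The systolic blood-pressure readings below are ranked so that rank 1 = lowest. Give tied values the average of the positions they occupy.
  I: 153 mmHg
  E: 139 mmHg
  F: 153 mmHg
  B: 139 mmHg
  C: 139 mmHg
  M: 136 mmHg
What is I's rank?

Sorted (ascending): 136, 139, 139, 139, 153, 153
The 3 values of 139 occupy positions 2–4 → average rank 3.
The 2 values of 153 occupy positions 5–6 → average rank (5+6)/2 = 5.5.
I has value 153 mmHg → rank 5.5.

5.5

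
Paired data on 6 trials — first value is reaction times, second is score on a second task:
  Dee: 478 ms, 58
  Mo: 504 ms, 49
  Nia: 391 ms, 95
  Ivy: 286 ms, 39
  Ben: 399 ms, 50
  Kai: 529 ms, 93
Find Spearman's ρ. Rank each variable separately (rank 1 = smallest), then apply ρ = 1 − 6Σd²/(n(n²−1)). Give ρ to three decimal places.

Ranks of variable 1: 4, 5, 2, 1, 3, 6
Ranks of variable 2: 4, 2, 6, 1, 3, 5
d = r₁ − r₂: 0, 3, -4, 0, 0, 1
d²: 0, 9, 16, 0, 0, 1; Σd² = 26
ρ = 1 − 6·26/(6·35) = 1 − 156/210 = 0.257

0.257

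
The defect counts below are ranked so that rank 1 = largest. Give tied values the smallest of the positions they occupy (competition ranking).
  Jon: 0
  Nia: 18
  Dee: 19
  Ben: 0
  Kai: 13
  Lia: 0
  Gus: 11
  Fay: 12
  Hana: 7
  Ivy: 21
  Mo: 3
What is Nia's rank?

Sorted (descending): 21, 19, 18, 13, 12, 11, 7, 3, 0, 0, 0
The 3 values of 0 occupy positions 9–11 → each gets rank 9.
Nia has value 18 → rank 3.

3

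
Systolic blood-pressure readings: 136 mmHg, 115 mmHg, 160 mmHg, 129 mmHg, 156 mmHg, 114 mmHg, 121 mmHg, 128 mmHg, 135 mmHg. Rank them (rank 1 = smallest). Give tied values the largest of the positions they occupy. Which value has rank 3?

121

Sorted (ascending): 114, 115, 121, 128, 129, 135, 136, 156, 160
No ties — each value takes its position as its rank.
Rank 3 → value 121.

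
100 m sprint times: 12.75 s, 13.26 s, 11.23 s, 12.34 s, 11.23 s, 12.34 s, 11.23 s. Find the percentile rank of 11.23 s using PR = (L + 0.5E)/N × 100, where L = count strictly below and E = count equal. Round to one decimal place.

21.4

N = 7.
Strictly below 11.23: 0. Equal to 11.23: 3.
PR = (0 + 0.5·3)/7 × 100 = 21.4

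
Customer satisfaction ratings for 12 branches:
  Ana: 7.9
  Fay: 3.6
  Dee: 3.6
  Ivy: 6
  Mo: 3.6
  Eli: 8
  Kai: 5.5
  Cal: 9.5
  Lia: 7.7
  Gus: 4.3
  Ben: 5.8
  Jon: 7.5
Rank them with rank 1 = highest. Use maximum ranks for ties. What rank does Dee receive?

12

Sorted (descending): 9.5, 8, 7.9, 7.7, 7.5, 6, 5.8, 5.5, 4.3, 3.6, 3.6, 3.6
The 3 values of 3.6 occupy positions 10–12 → each gets rank 12.
Dee has value 3.6 → rank 12.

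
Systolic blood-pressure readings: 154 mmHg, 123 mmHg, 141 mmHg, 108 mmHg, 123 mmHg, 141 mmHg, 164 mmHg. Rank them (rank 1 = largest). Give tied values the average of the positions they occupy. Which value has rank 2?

Sorted (descending): 164, 154, 141, 141, 123, 123, 108
The 2 values of 141 occupy positions 3–4 → average rank (3+4)/2 = 3.5.
The 2 values of 123 occupy positions 5–6 → average rank (5+6)/2 = 5.5.
Rank 2 → value 154.

154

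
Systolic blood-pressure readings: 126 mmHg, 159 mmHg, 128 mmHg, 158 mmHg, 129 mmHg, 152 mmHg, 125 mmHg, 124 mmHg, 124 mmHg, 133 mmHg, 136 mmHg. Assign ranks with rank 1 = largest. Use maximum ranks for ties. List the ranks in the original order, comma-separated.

8, 1, 7, 2, 6, 3, 9, 11, 11, 5, 4

Sorted (descending): 159, 158, 152, 136, 133, 129, 128, 126, 125, 124, 124
The 2 values of 124 occupy positions 10–11 → each gets rank 11.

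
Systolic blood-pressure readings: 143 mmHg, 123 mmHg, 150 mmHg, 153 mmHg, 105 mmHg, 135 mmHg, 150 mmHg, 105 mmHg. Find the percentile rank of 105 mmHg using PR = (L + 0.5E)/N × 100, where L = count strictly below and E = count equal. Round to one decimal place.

12.5

N = 8.
Strictly below 105: 0. Equal to 105: 2.
PR = (0 + 0.5·2)/8 × 100 = 12.5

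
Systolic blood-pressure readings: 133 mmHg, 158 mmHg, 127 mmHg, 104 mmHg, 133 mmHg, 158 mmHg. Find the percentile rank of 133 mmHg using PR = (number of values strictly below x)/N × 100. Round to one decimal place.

33.3

N = 6.
Strictly below 133: 2. Equal to 133: 2.
PR = 2/6 × 100 = 33.3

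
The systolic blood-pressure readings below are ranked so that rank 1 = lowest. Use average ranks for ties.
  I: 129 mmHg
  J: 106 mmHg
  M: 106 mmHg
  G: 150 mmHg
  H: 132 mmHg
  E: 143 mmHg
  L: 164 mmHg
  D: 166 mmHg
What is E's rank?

5

Sorted (ascending): 106, 106, 129, 132, 143, 150, 164, 166
The 2 values of 106 occupy positions 1–2 → average rank (1+2)/2 = 1.5.
E has value 143 mmHg → rank 5.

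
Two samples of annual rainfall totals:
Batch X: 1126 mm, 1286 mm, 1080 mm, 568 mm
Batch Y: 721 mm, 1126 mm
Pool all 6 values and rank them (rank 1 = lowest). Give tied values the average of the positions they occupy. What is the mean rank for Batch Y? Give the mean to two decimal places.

Sorted (ascending): 568, 721, 1080, 1126, 1126, 1286
The 2 values of 1126 occupy positions 4–5 → average rank (4+5)/2 = 4.5.
Batch Y values → pooled ranks: 721→2, 1126→4.5
Mean rank = (2 + 4.5) / 2 = 3.25

3.25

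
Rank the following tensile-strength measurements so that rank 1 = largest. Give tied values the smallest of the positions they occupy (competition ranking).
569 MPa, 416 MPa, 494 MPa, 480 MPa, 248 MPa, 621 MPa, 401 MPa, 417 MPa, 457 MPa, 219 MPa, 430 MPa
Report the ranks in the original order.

Sorted (descending): 621, 569, 494, 480, 457, 430, 417, 416, 401, 248, 219
No ties — each value takes its position as its rank.

2, 8, 3, 4, 10, 1, 9, 7, 5, 11, 6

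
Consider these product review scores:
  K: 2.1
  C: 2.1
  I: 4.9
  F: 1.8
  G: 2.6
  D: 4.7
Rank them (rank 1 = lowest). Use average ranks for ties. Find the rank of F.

1

Sorted (ascending): 1.8, 2.1, 2.1, 2.6, 4.7, 4.9
The 2 values of 2.1 occupy positions 2–3 → average rank (2+3)/2 = 2.5.
F has value 1.8 → rank 1.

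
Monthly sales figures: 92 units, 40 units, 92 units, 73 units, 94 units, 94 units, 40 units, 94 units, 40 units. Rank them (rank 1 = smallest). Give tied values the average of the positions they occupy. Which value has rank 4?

Sorted (ascending): 40, 40, 40, 73, 92, 92, 94, 94, 94
The 3 values of 40 occupy positions 1–3 → average rank 2.
The 2 values of 92 occupy positions 5–6 → average rank (5+6)/2 = 5.5.
The 3 values of 94 occupy positions 7–9 → average rank 8.
Rank 4 → value 73.

73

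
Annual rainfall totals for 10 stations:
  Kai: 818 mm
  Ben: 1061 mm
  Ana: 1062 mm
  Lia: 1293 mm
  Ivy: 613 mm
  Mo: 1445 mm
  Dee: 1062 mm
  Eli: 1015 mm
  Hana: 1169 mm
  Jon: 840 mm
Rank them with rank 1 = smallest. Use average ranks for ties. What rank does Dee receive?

Sorted (ascending): 613, 818, 840, 1015, 1061, 1062, 1062, 1169, 1293, 1445
The 2 values of 1062 occupy positions 6–7 → average rank (6+7)/2 = 6.5.
Dee has value 1062 mm → rank 6.5.

6.5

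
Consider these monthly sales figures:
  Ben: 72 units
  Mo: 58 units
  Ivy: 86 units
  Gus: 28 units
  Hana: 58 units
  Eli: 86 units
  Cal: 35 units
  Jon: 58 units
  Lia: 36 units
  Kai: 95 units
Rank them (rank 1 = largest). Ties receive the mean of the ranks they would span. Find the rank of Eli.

Sorted (descending): 95, 86, 86, 72, 58, 58, 58, 36, 35, 28
The 2 values of 86 occupy positions 2–3 → average rank (2+3)/2 = 2.5.
The 3 values of 58 occupy positions 5–7 → average rank 6.
Eli has value 86 units → rank 2.5.

2.5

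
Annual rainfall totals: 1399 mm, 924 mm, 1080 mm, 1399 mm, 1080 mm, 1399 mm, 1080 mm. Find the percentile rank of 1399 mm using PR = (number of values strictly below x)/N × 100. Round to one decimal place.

57.1

N = 7.
Strictly below 1399: 4. Equal to 1399: 3.
PR = 4/7 × 100 = 57.1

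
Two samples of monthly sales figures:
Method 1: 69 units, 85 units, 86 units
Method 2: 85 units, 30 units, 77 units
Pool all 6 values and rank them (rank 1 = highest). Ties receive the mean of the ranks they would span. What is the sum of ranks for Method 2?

12.5

Sorted (descending): 86, 85, 85, 77, 69, 30
The 2 values of 85 occupy positions 2–3 → average rank (2+3)/2 = 2.5.
Method 2 values → pooled ranks: 85→2.5, 30→6, 77→4
Rank sum = 2.5 + 6 + 4 = 12.5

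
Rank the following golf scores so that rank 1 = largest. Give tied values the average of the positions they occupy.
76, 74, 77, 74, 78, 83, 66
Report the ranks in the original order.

4, 5.5, 3, 5.5, 2, 1, 7

Sorted (descending): 83, 78, 77, 76, 74, 74, 66
The 2 values of 74 occupy positions 5–6 → average rank (5+6)/2 = 5.5.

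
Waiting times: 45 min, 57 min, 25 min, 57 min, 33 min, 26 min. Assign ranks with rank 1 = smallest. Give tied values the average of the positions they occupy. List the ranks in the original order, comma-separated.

Sorted (ascending): 25, 26, 33, 45, 57, 57
The 2 values of 57 occupy positions 5–6 → average rank (5+6)/2 = 5.5.

4, 5.5, 1, 5.5, 3, 2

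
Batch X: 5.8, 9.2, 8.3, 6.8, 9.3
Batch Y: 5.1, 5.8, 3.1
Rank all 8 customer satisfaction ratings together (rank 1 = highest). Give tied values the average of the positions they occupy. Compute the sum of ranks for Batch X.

15.5

Sorted (descending): 9.3, 9.2, 8.3, 6.8, 5.8, 5.8, 5.1, 3.1
The 2 values of 5.8 occupy positions 5–6 → average rank (5+6)/2 = 5.5.
Batch X values → pooled ranks: 5.8→5.5, 9.2→2, 8.3→3, 6.8→4, 9.3→1
Rank sum = 5.5 + 2 + 3 + 4 + 1 = 15.5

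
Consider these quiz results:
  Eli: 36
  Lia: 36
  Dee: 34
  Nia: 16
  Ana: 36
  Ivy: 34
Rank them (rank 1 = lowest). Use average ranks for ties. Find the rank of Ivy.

2.5

Sorted (ascending): 16, 34, 34, 36, 36, 36
The 2 values of 34 occupy positions 2–3 → average rank (2+3)/2 = 2.5.
The 3 values of 36 occupy positions 4–6 → average rank 5.
Ivy has value 34 → rank 2.5.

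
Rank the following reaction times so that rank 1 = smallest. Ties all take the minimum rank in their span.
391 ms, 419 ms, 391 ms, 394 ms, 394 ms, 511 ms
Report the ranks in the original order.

Sorted (ascending): 391, 391, 394, 394, 419, 511
The 2 values of 391 occupy positions 1–2 → each gets rank 1.
The 2 values of 394 occupy positions 3–4 → each gets rank 3.

1, 5, 1, 3, 3, 6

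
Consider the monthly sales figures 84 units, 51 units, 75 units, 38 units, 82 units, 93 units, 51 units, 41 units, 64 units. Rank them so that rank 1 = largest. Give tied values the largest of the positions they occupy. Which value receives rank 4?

75

Sorted (descending): 93, 84, 82, 75, 64, 51, 51, 41, 38
The 2 values of 51 occupy positions 6–7 → each gets rank 7.
Rank 4 → value 75.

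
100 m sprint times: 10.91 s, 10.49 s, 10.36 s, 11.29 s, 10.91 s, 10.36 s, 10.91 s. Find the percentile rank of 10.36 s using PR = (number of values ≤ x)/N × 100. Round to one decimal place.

28.6

N = 7.
Strictly below 10.36: 0. Equal to 10.36: 2.
PR = 2/7 × 100 = 28.6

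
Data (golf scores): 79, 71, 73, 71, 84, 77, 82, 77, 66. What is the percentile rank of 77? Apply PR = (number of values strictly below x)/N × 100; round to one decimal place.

N = 9.
Strictly below 77: 4. Equal to 77: 2.
PR = 4/9 × 100 = 44.4

44.4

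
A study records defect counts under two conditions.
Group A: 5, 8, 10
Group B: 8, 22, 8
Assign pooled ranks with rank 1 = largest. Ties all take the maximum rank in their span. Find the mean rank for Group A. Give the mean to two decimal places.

Sorted (descending): 22, 10, 8, 8, 8, 5
The 3 values of 8 occupy positions 3–5 → each gets rank 5.
Group A values → pooled ranks: 5→6, 8→5, 10→2
Mean rank = (6 + 5 + 2) / 3 = 4.33

4.33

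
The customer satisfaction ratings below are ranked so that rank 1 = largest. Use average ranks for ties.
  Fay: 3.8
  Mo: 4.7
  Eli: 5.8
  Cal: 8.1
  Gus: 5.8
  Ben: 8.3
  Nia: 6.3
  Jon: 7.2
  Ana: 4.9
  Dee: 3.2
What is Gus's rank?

Sorted (descending): 8.3, 8.1, 7.2, 6.3, 5.8, 5.8, 4.9, 4.7, 3.8, 3.2
The 2 values of 5.8 occupy positions 5–6 → average rank (5+6)/2 = 5.5.
Gus has value 5.8 → rank 5.5.

5.5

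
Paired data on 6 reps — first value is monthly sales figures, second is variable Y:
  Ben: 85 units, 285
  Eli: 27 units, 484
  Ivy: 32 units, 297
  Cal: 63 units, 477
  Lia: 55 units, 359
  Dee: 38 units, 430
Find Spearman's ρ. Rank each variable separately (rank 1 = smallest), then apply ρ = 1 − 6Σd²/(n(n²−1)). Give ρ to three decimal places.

Ranks of variable 1: 6, 1, 2, 5, 4, 3
Ranks of variable 2: 1, 6, 2, 5, 3, 4
d = r₁ − r₂: 5, -5, 0, 0, 1, -1
d²: 25, 25, 0, 0, 1, 1; Σd² = 52
ρ = 1 − 6·52/(6·35) = 1 − 312/210 = -0.486

-0.486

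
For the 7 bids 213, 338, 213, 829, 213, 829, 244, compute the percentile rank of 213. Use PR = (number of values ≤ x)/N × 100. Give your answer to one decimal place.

N = 7.
Strictly below 213: 0. Equal to 213: 3.
PR = 3/7 × 100 = 42.9

42.9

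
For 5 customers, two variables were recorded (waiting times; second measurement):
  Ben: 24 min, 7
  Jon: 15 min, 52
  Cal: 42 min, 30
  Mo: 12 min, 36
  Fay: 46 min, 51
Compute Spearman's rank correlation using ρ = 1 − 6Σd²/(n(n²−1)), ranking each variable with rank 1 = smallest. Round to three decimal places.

-0.100

Ranks of variable 1: 3, 2, 4, 1, 5
Ranks of variable 2: 1, 5, 2, 3, 4
d = r₁ − r₂: 2, -3, 2, -2, 1
d²: 4, 9, 4, 4, 1; Σd² = 22
ρ = 1 − 6·22/(5·24) = 1 − 132/120 = -0.100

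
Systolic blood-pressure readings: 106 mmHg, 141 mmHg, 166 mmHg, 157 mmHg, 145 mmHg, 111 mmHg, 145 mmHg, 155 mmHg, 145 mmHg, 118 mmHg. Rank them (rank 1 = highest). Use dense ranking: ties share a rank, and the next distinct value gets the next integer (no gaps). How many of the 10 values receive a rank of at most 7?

Sorted (descending): 166, 157, 155, 145, 145, 145, 141, 118, 111, 106
The 3 values of 145 share dense rank 4.
Remaining distinct values take the next consecutive integers.
Ranks ≤ 7: {1, 2, 3, 4, 4, 4, 5, 6, 7} → 9 values.

9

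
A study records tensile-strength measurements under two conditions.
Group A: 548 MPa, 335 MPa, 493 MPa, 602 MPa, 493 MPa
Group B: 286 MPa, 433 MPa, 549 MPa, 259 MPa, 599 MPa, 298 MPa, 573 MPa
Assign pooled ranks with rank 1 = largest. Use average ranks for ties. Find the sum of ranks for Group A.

Sorted (descending): 602, 599, 573, 549, 548, 493, 493, 433, 335, 298, 286, 259
The 2 values of 493 occupy positions 6–7 → average rank (6+7)/2 = 6.5.
Group A values → pooled ranks: 548→5, 335→9, 493→6.5, 602→1, 493→6.5
Rank sum = 5 + 9 + 6.5 + 1 + 6.5 = 28

28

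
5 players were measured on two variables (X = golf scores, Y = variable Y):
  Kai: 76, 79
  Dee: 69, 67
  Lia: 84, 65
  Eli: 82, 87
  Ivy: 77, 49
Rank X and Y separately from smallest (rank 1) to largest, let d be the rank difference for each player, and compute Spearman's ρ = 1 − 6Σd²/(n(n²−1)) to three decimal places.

-0.100

Ranks of variable 1: 2, 1, 5, 4, 3
Ranks of variable 2: 4, 3, 2, 5, 1
d = r₁ − r₂: -2, -2, 3, -1, 2
d²: 4, 4, 9, 1, 4; Σd² = 22
ρ = 1 − 6·22/(5·24) = 1 − 132/120 = -0.100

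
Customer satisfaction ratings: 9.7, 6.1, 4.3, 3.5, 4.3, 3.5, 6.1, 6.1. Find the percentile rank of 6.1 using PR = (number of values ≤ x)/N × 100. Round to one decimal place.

87.5

N = 8.
Strictly below 6.1: 4. Equal to 6.1: 3.
PR = 7/8 × 100 = 87.5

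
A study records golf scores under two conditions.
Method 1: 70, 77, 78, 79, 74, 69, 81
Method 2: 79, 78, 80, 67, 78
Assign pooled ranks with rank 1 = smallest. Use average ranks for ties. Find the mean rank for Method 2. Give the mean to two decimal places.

7.10

Sorted (ascending): 67, 69, 70, 74, 77, 78, 78, 78, 79, 79, 80, 81
The 3 values of 78 occupy positions 6–8 → average rank 7.
The 2 values of 79 occupy positions 9–10 → average rank (9+10)/2 = 9.5.
Method 2 values → pooled ranks: 79→9.5, 78→7, 80→11, 67→1, 78→7
Mean rank = (9.5 + 7 + 11 + 1 + 7) / 5 = 7.10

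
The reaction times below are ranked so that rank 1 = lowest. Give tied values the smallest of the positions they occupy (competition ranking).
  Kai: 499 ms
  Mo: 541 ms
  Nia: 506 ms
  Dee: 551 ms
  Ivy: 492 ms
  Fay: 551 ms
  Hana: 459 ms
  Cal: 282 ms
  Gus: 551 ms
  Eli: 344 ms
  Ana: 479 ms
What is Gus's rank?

9

Sorted (ascending): 282, 344, 459, 479, 492, 499, 506, 541, 551, 551, 551
The 3 values of 551 occupy positions 9–11 → each gets rank 9.
Gus has value 551 ms → rank 9.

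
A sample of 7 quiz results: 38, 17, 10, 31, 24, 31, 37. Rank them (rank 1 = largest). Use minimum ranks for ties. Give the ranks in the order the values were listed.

Sorted (descending): 38, 37, 31, 31, 24, 17, 10
The 2 values of 31 occupy positions 3–4 → each gets rank 3.

1, 6, 7, 3, 5, 3, 2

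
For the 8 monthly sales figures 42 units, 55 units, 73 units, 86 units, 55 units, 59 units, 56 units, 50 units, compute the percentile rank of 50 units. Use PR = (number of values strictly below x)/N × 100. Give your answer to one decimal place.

N = 8.
Strictly below 50: 1. Equal to 50: 1.
PR = 1/8 × 100 = 12.5

12.5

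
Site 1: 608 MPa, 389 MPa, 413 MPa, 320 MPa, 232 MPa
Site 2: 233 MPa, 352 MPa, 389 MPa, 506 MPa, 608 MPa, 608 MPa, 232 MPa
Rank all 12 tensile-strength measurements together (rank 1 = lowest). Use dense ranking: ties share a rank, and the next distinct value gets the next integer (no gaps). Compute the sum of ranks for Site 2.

35

Sorted (ascending): 232, 232, 233, 320, 352, 389, 389, 413, 506, 608, 608, 608
The 2 values of 232 share dense rank 1.
The 2 values of 389 share dense rank 5.
The 3 values of 608 share dense rank 8.
Remaining distinct values take the next consecutive integers.
Site 2 values → pooled ranks: 233→2, 352→4, 389→5, 506→7, 608→8, 608→8, 232→1
Rank sum = 2 + 4 + 5 + 7 + 8 + 8 + 1 = 35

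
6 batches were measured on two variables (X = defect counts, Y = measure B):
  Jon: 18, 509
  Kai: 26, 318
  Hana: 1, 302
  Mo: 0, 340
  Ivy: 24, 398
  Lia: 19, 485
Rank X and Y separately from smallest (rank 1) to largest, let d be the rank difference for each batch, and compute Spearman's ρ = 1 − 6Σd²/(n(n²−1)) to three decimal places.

0.086

Ranks of variable 1: 3, 6, 2, 1, 5, 4
Ranks of variable 2: 6, 2, 1, 3, 4, 5
d = r₁ − r₂: -3, 4, 1, -2, 1, -1
d²: 9, 16, 1, 4, 1, 1; Σd² = 32
ρ = 1 − 6·32/(6·35) = 1 − 192/210 = 0.086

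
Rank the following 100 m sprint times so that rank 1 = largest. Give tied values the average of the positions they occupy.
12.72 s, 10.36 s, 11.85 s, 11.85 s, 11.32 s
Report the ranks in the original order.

1, 5, 2.5, 2.5, 4

Sorted (descending): 12.72, 11.85, 11.85, 11.32, 10.36
The 2 values of 11.85 occupy positions 2–3 → average rank (2+3)/2 = 2.5.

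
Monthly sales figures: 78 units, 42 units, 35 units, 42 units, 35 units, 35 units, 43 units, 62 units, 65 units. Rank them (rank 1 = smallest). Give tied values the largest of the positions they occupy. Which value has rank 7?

62

Sorted (ascending): 35, 35, 35, 42, 42, 43, 62, 65, 78
The 3 values of 35 occupy positions 1–3 → each gets rank 3.
The 2 values of 42 occupy positions 4–5 → each gets rank 5.
Rank 7 → value 62.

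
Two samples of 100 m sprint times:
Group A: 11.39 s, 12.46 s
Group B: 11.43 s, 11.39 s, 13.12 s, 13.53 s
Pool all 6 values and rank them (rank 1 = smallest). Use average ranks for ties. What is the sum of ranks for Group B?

15.5

Sorted (ascending): 11.39, 11.39, 11.43, 12.46, 13.12, 13.53
The 2 values of 11.39 occupy positions 1–2 → average rank (1+2)/2 = 1.5.
Group B values → pooled ranks: 11.43→3, 11.39→1.5, 13.12→5, 13.53→6
Rank sum = 3 + 1.5 + 5 + 6 = 15.5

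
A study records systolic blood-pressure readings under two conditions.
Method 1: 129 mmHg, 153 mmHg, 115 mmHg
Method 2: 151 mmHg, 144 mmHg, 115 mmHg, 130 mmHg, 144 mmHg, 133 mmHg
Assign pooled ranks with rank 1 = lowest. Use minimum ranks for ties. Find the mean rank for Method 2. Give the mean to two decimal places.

Sorted (ascending): 115, 115, 129, 130, 133, 144, 144, 151, 153
The 2 values of 115 occupy positions 1–2 → each gets rank 1.
The 2 values of 144 occupy positions 6–7 → each gets rank 6.
Method 2 values → pooled ranks: 151→8, 144→6, 115→1, 130→4, 144→6, 133→5
Mean rank = (8 + 6 + 1 + 4 + 6 + 5) / 6 = 5.00

5.00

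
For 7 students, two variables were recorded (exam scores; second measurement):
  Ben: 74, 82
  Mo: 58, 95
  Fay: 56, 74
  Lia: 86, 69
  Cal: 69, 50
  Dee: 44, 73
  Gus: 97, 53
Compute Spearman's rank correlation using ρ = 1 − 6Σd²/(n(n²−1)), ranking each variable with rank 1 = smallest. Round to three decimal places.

-0.393

Ranks of variable 1: 5, 3, 2, 6, 4, 1, 7
Ranks of variable 2: 6, 7, 5, 3, 1, 4, 2
d = r₁ − r₂: -1, -4, -3, 3, 3, -3, 5
d²: 1, 16, 9, 9, 9, 9, 25; Σd² = 78
ρ = 1 − 6·78/(7·48) = 1 − 468/336 = -0.393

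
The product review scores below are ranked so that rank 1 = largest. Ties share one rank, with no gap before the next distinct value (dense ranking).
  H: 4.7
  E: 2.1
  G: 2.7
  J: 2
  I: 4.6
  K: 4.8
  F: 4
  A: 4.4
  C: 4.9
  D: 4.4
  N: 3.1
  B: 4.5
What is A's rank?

Sorted (descending): 4.9, 4.8, 4.7, 4.6, 4.5, 4.4, 4.4, 4, 3.1, 2.7, 2.1, 2
The 2 values of 4.4 share dense rank 6.
Remaining distinct values take the next consecutive integers.
A has value 4.4 → rank 6.

6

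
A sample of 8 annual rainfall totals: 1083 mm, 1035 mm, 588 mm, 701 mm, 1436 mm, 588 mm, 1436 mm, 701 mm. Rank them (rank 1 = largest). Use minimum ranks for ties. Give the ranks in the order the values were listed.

Sorted (descending): 1436, 1436, 1083, 1035, 701, 701, 588, 588
The 2 values of 1436 occupy positions 1–2 → each gets rank 1.
The 2 values of 701 occupy positions 5–6 → each gets rank 5.
The 2 values of 588 occupy positions 7–8 → each gets rank 7.

3, 4, 7, 5, 1, 7, 1, 5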